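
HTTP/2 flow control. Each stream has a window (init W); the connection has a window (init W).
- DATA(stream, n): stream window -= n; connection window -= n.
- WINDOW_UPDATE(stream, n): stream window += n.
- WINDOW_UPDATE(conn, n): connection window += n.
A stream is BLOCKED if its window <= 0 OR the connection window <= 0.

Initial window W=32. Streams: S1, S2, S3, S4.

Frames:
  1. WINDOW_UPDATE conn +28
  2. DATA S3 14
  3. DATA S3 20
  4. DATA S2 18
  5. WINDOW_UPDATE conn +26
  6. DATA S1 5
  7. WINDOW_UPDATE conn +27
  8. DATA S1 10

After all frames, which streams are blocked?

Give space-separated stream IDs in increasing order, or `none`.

Answer: S3

Derivation:
Op 1: conn=60 S1=32 S2=32 S3=32 S4=32 blocked=[]
Op 2: conn=46 S1=32 S2=32 S3=18 S4=32 blocked=[]
Op 3: conn=26 S1=32 S2=32 S3=-2 S4=32 blocked=[3]
Op 4: conn=8 S1=32 S2=14 S3=-2 S4=32 blocked=[3]
Op 5: conn=34 S1=32 S2=14 S3=-2 S4=32 blocked=[3]
Op 6: conn=29 S1=27 S2=14 S3=-2 S4=32 blocked=[3]
Op 7: conn=56 S1=27 S2=14 S3=-2 S4=32 blocked=[3]
Op 8: conn=46 S1=17 S2=14 S3=-2 S4=32 blocked=[3]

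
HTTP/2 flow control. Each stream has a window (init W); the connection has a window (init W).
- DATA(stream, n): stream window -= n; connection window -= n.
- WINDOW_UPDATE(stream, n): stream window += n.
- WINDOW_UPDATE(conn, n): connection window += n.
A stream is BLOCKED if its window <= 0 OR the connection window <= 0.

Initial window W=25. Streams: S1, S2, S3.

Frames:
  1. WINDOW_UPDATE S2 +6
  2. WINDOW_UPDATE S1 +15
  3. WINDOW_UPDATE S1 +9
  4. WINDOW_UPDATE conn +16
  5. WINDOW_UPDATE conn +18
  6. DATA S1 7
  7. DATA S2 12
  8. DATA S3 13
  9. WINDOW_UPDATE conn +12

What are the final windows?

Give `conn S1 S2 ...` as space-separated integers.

Op 1: conn=25 S1=25 S2=31 S3=25 blocked=[]
Op 2: conn=25 S1=40 S2=31 S3=25 blocked=[]
Op 3: conn=25 S1=49 S2=31 S3=25 blocked=[]
Op 4: conn=41 S1=49 S2=31 S3=25 blocked=[]
Op 5: conn=59 S1=49 S2=31 S3=25 blocked=[]
Op 6: conn=52 S1=42 S2=31 S3=25 blocked=[]
Op 7: conn=40 S1=42 S2=19 S3=25 blocked=[]
Op 8: conn=27 S1=42 S2=19 S3=12 blocked=[]
Op 9: conn=39 S1=42 S2=19 S3=12 blocked=[]

Answer: 39 42 19 12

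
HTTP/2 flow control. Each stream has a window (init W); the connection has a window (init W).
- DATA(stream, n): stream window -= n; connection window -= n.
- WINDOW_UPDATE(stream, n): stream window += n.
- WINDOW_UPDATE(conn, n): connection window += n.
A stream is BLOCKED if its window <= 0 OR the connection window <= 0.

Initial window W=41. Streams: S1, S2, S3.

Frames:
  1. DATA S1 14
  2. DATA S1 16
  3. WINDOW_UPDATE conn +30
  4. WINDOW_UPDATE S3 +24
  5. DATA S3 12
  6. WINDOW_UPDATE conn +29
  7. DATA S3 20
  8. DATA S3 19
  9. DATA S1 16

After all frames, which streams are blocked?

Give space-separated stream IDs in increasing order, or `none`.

Answer: S1

Derivation:
Op 1: conn=27 S1=27 S2=41 S3=41 blocked=[]
Op 2: conn=11 S1=11 S2=41 S3=41 blocked=[]
Op 3: conn=41 S1=11 S2=41 S3=41 blocked=[]
Op 4: conn=41 S1=11 S2=41 S3=65 blocked=[]
Op 5: conn=29 S1=11 S2=41 S3=53 blocked=[]
Op 6: conn=58 S1=11 S2=41 S3=53 blocked=[]
Op 7: conn=38 S1=11 S2=41 S3=33 blocked=[]
Op 8: conn=19 S1=11 S2=41 S3=14 blocked=[]
Op 9: conn=3 S1=-5 S2=41 S3=14 blocked=[1]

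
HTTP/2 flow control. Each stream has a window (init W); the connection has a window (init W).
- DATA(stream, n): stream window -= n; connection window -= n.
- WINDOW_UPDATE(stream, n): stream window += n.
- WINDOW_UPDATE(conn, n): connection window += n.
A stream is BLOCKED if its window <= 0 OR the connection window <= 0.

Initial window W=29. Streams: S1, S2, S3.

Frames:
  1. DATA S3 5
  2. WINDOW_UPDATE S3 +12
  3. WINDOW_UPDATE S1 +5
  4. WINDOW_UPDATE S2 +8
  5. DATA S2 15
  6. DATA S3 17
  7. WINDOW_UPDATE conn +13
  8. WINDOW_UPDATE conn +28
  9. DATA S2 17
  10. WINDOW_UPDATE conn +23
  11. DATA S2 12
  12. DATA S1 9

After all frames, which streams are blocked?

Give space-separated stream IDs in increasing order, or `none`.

Op 1: conn=24 S1=29 S2=29 S3=24 blocked=[]
Op 2: conn=24 S1=29 S2=29 S3=36 blocked=[]
Op 3: conn=24 S1=34 S2=29 S3=36 blocked=[]
Op 4: conn=24 S1=34 S2=37 S3=36 blocked=[]
Op 5: conn=9 S1=34 S2=22 S3=36 blocked=[]
Op 6: conn=-8 S1=34 S2=22 S3=19 blocked=[1, 2, 3]
Op 7: conn=5 S1=34 S2=22 S3=19 blocked=[]
Op 8: conn=33 S1=34 S2=22 S3=19 blocked=[]
Op 9: conn=16 S1=34 S2=5 S3=19 blocked=[]
Op 10: conn=39 S1=34 S2=5 S3=19 blocked=[]
Op 11: conn=27 S1=34 S2=-7 S3=19 blocked=[2]
Op 12: conn=18 S1=25 S2=-7 S3=19 blocked=[2]

Answer: S2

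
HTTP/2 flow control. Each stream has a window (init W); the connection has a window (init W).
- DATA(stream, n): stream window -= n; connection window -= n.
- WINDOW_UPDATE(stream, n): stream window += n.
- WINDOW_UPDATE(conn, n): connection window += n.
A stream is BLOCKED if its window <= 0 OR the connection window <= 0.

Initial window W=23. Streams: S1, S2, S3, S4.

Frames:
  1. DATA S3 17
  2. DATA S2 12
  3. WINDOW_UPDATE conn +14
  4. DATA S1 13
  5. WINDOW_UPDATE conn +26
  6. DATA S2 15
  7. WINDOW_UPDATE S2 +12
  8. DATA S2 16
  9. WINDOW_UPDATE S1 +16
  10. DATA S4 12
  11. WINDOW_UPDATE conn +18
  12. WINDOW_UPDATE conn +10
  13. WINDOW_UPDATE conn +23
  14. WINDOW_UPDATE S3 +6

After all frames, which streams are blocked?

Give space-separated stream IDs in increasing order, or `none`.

Answer: S2

Derivation:
Op 1: conn=6 S1=23 S2=23 S3=6 S4=23 blocked=[]
Op 2: conn=-6 S1=23 S2=11 S3=6 S4=23 blocked=[1, 2, 3, 4]
Op 3: conn=8 S1=23 S2=11 S3=6 S4=23 blocked=[]
Op 4: conn=-5 S1=10 S2=11 S3=6 S4=23 blocked=[1, 2, 3, 4]
Op 5: conn=21 S1=10 S2=11 S3=6 S4=23 blocked=[]
Op 6: conn=6 S1=10 S2=-4 S3=6 S4=23 blocked=[2]
Op 7: conn=6 S1=10 S2=8 S3=6 S4=23 blocked=[]
Op 8: conn=-10 S1=10 S2=-8 S3=6 S4=23 blocked=[1, 2, 3, 4]
Op 9: conn=-10 S1=26 S2=-8 S3=6 S4=23 blocked=[1, 2, 3, 4]
Op 10: conn=-22 S1=26 S2=-8 S3=6 S4=11 blocked=[1, 2, 3, 4]
Op 11: conn=-4 S1=26 S2=-8 S3=6 S4=11 blocked=[1, 2, 3, 4]
Op 12: conn=6 S1=26 S2=-8 S3=6 S4=11 blocked=[2]
Op 13: conn=29 S1=26 S2=-8 S3=6 S4=11 blocked=[2]
Op 14: conn=29 S1=26 S2=-8 S3=12 S4=11 blocked=[2]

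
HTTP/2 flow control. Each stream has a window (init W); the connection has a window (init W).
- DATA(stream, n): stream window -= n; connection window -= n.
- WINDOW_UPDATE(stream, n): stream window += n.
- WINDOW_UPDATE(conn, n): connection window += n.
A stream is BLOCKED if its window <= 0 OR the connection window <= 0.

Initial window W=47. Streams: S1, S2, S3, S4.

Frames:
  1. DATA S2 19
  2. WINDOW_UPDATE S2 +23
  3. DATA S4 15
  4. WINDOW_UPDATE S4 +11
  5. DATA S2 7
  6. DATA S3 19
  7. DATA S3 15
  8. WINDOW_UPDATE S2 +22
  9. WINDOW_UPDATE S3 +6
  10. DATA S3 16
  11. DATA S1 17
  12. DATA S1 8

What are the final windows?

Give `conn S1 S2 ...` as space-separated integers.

Op 1: conn=28 S1=47 S2=28 S3=47 S4=47 blocked=[]
Op 2: conn=28 S1=47 S2=51 S3=47 S4=47 blocked=[]
Op 3: conn=13 S1=47 S2=51 S3=47 S4=32 blocked=[]
Op 4: conn=13 S1=47 S2=51 S3=47 S4=43 blocked=[]
Op 5: conn=6 S1=47 S2=44 S3=47 S4=43 blocked=[]
Op 6: conn=-13 S1=47 S2=44 S3=28 S4=43 blocked=[1, 2, 3, 4]
Op 7: conn=-28 S1=47 S2=44 S3=13 S4=43 blocked=[1, 2, 3, 4]
Op 8: conn=-28 S1=47 S2=66 S3=13 S4=43 blocked=[1, 2, 3, 4]
Op 9: conn=-28 S1=47 S2=66 S3=19 S4=43 blocked=[1, 2, 3, 4]
Op 10: conn=-44 S1=47 S2=66 S3=3 S4=43 blocked=[1, 2, 3, 4]
Op 11: conn=-61 S1=30 S2=66 S3=3 S4=43 blocked=[1, 2, 3, 4]
Op 12: conn=-69 S1=22 S2=66 S3=3 S4=43 blocked=[1, 2, 3, 4]

Answer: -69 22 66 3 43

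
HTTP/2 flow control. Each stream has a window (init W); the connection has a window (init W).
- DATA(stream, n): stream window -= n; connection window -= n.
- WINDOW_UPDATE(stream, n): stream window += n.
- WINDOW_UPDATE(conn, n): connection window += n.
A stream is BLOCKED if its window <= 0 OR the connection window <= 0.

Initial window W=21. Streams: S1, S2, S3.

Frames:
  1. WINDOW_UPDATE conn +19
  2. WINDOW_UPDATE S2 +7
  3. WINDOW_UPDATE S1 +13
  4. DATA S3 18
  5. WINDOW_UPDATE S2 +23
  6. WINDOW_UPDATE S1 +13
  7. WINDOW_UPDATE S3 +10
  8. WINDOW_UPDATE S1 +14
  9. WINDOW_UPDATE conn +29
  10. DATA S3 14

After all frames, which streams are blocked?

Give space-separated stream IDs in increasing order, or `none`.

Answer: S3

Derivation:
Op 1: conn=40 S1=21 S2=21 S3=21 blocked=[]
Op 2: conn=40 S1=21 S2=28 S3=21 blocked=[]
Op 3: conn=40 S1=34 S2=28 S3=21 blocked=[]
Op 4: conn=22 S1=34 S2=28 S3=3 blocked=[]
Op 5: conn=22 S1=34 S2=51 S3=3 blocked=[]
Op 6: conn=22 S1=47 S2=51 S3=3 blocked=[]
Op 7: conn=22 S1=47 S2=51 S3=13 blocked=[]
Op 8: conn=22 S1=61 S2=51 S3=13 blocked=[]
Op 9: conn=51 S1=61 S2=51 S3=13 blocked=[]
Op 10: conn=37 S1=61 S2=51 S3=-1 blocked=[3]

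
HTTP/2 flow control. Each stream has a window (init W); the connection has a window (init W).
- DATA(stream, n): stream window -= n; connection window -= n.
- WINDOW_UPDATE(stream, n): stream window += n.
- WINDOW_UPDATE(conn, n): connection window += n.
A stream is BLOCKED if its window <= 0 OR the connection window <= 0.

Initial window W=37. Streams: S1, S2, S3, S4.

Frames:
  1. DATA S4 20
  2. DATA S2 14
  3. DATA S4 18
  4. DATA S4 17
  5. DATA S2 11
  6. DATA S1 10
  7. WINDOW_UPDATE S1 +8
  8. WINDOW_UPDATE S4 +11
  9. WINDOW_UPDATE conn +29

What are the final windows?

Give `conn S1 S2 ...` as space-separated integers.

Answer: -24 35 12 37 -7

Derivation:
Op 1: conn=17 S1=37 S2=37 S3=37 S4=17 blocked=[]
Op 2: conn=3 S1=37 S2=23 S3=37 S4=17 blocked=[]
Op 3: conn=-15 S1=37 S2=23 S3=37 S4=-1 blocked=[1, 2, 3, 4]
Op 4: conn=-32 S1=37 S2=23 S3=37 S4=-18 blocked=[1, 2, 3, 4]
Op 5: conn=-43 S1=37 S2=12 S3=37 S4=-18 blocked=[1, 2, 3, 4]
Op 6: conn=-53 S1=27 S2=12 S3=37 S4=-18 blocked=[1, 2, 3, 4]
Op 7: conn=-53 S1=35 S2=12 S3=37 S4=-18 blocked=[1, 2, 3, 4]
Op 8: conn=-53 S1=35 S2=12 S3=37 S4=-7 blocked=[1, 2, 3, 4]
Op 9: conn=-24 S1=35 S2=12 S3=37 S4=-7 blocked=[1, 2, 3, 4]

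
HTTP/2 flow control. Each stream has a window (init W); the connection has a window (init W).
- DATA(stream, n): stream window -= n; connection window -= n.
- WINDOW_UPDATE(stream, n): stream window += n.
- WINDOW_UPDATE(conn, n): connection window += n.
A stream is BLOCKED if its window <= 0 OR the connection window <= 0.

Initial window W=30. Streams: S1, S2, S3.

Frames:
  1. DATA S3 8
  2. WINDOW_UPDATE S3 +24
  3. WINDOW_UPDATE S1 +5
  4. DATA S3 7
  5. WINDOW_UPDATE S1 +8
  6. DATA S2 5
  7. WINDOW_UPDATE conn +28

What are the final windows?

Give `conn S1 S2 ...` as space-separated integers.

Answer: 38 43 25 39

Derivation:
Op 1: conn=22 S1=30 S2=30 S3=22 blocked=[]
Op 2: conn=22 S1=30 S2=30 S3=46 blocked=[]
Op 3: conn=22 S1=35 S2=30 S3=46 blocked=[]
Op 4: conn=15 S1=35 S2=30 S3=39 blocked=[]
Op 5: conn=15 S1=43 S2=30 S3=39 blocked=[]
Op 6: conn=10 S1=43 S2=25 S3=39 blocked=[]
Op 7: conn=38 S1=43 S2=25 S3=39 blocked=[]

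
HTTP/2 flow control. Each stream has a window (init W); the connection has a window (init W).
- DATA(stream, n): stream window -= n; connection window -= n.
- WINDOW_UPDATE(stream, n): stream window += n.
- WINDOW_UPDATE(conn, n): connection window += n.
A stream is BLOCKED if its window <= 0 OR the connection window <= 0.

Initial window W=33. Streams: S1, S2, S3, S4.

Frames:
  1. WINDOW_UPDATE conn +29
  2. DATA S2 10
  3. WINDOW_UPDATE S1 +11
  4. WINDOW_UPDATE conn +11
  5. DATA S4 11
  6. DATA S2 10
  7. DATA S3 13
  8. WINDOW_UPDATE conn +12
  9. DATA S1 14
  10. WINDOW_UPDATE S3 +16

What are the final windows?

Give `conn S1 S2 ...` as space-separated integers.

Op 1: conn=62 S1=33 S2=33 S3=33 S4=33 blocked=[]
Op 2: conn=52 S1=33 S2=23 S3=33 S4=33 blocked=[]
Op 3: conn=52 S1=44 S2=23 S3=33 S4=33 blocked=[]
Op 4: conn=63 S1=44 S2=23 S3=33 S4=33 blocked=[]
Op 5: conn=52 S1=44 S2=23 S3=33 S4=22 blocked=[]
Op 6: conn=42 S1=44 S2=13 S3=33 S4=22 blocked=[]
Op 7: conn=29 S1=44 S2=13 S3=20 S4=22 blocked=[]
Op 8: conn=41 S1=44 S2=13 S3=20 S4=22 blocked=[]
Op 9: conn=27 S1=30 S2=13 S3=20 S4=22 blocked=[]
Op 10: conn=27 S1=30 S2=13 S3=36 S4=22 blocked=[]

Answer: 27 30 13 36 22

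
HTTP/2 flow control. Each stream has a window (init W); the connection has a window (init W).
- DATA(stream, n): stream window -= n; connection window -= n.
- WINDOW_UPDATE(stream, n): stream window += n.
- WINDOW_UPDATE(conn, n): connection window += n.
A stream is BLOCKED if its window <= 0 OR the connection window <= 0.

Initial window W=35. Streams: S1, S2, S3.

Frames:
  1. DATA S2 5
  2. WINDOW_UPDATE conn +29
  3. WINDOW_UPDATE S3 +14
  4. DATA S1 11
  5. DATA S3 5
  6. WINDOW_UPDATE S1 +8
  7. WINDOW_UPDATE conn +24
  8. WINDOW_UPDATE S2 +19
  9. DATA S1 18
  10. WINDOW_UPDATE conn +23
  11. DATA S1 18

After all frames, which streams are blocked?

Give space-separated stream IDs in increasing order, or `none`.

Op 1: conn=30 S1=35 S2=30 S3=35 blocked=[]
Op 2: conn=59 S1=35 S2=30 S3=35 blocked=[]
Op 3: conn=59 S1=35 S2=30 S3=49 blocked=[]
Op 4: conn=48 S1=24 S2=30 S3=49 blocked=[]
Op 5: conn=43 S1=24 S2=30 S3=44 blocked=[]
Op 6: conn=43 S1=32 S2=30 S3=44 blocked=[]
Op 7: conn=67 S1=32 S2=30 S3=44 blocked=[]
Op 8: conn=67 S1=32 S2=49 S3=44 blocked=[]
Op 9: conn=49 S1=14 S2=49 S3=44 blocked=[]
Op 10: conn=72 S1=14 S2=49 S3=44 blocked=[]
Op 11: conn=54 S1=-4 S2=49 S3=44 blocked=[1]

Answer: S1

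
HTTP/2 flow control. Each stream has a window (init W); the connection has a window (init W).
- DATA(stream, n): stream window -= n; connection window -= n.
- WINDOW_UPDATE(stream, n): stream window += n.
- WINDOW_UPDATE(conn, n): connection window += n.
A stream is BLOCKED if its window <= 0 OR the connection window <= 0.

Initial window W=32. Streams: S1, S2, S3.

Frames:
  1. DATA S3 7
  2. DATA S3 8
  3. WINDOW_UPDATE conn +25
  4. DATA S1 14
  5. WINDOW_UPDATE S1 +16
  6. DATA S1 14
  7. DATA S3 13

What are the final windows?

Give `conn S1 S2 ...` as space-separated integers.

Answer: 1 20 32 4

Derivation:
Op 1: conn=25 S1=32 S2=32 S3=25 blocked=[]
Op 2: conn=17 S1=32 S2=32 S3=17 blocked=[]
Op 3: conn=42 S1=32 S2=32 S3=17 blocked=[]
Op 4: conn=28 S1=18 S2=32 S3=17 blocked=[]
Op 5: conn=28 S1=34 S2=32 S3=17 blocked=[]
Op 6: conn=14 S1=20 S2=32 S3=17 blocked=[]
Op 7: conn=1 S1=20 S2=32 S3=4 blocked=[]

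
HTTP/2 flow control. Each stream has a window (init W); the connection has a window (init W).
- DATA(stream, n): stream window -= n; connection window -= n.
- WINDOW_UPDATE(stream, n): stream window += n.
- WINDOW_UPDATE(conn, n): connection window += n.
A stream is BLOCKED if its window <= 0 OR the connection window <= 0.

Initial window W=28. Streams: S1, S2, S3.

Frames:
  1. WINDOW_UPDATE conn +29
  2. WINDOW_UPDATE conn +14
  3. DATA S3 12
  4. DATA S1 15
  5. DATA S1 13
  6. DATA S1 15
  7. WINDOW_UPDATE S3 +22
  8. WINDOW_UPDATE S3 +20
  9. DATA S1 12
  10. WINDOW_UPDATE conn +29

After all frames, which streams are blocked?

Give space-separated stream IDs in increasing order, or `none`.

Answer: S1

Derivation:
Op 1: conn=57 S1=28 S2=28 S3=28 blocked=[]
Op 2: conn=71 S1=28 S2=28 S3=28 blocked=[]
Op 3: conn=59 S1=28 S2=28 S3=16 blocked=[]
Op 4: conn=44 S1=13 S2=28 S3=16 blocked=[]
Op 5: conn=31 S1=0 S2=28 S3=16 blocked=[1]
Op 6: conn=16 S1=-15 S2=28 S3=16 blocked=[1]
Op 7: conn=16 S1=-15 S2=28 S3=38 blocked=[1]
Op 8: conn=16 S1=-15 S2=28 S3=58 blocked=[1]
Op 9: conn=4 S1=-27 S2=28 S3=58 blocked=[1]
Op 10: conn=33 S1=-27 S2=28 S3=58 blocked=[1]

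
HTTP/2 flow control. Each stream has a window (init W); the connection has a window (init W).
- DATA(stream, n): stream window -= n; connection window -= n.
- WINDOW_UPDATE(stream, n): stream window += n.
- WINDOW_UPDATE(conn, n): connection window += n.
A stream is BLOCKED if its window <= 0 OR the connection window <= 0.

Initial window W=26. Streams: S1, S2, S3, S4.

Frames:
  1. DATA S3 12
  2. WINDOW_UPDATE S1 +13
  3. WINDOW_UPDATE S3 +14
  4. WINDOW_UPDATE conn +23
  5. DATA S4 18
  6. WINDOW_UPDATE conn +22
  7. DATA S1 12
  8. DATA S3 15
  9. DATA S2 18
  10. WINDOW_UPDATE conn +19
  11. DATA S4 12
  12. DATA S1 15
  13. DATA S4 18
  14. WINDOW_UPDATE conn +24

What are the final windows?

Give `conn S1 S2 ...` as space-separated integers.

Op 1: conn=14 S1=26 S2=26 S3=14 S4=26 blocked=[]
Op 2: conn=14 S1=39 S2=26 S3=14 S4=26 blocked=[]
Op 3: conn=14 S1=39 S2=26 S3=28 S4=26 blocked=[]
Op 4: conn=37 S1=39 S2=26 S3=28 S4=26 blocked=[]
Op 5: conn=19 S1=39 S2=26 S3=28 S4=8 blocked=[]
Op 6: conn=41 S1=39 S2=26 S3=28 S4=8 blocked=[]
Op 7: conn=29 S1=27 S2=26 S3=28 S4=8 blocked=[]
Op 8: conn=14 S1=27 S2=26 S3=13 S4=8 blocked=[]
Op 9: conn=-4 S1=27 S2=8 S3=13 S4=8 blocked=[1, 2, 3, 4]
Op 10: conn=15 S1=27 S2=8 S3=13 S4=8 blocked=[]
Op 11: conn=3 S1=27 S2=8 S3=13 S4=-4 blocked=[4]
Op 12: conn=-12 S1=12 S2=8 S3=13 S4=-4 blocked=[1, 2, 3, 4]
Op 13: conn=-30 S1=12 S2=8 S3=13 S4=-22 blocked=[1, 2, 3, 4]
Op 14: conn=-6 S1=12 S2=8 S3=13 S4=-22 blocked=[1, 2, 3, 4]

Answer: -6 12 8 13 -22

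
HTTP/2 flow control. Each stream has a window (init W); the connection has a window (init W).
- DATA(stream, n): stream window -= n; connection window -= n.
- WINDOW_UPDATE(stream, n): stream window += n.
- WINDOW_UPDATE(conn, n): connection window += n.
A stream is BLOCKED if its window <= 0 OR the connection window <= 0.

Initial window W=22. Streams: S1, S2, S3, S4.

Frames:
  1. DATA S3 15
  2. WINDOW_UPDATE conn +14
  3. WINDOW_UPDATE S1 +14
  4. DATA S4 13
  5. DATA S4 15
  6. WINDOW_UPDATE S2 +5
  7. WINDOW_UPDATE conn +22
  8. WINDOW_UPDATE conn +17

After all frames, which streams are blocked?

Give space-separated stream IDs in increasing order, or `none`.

Answer: S4

Derivation:
Op 1: conn=7 S1=22 S2=22 S3=7 S4=22 blocked=[]
Op 2: conn=21 S1=22 S2=22 S3=7 S4=22 blocked=[]
Op 3: conn=21 S1=36 S2=22 S3=7 S4=22 blocked=[]
Op 4: conn=8 S1=36 S2=22 S3=7 S4=9 blocked=[]
Op 5: conn=-7 S1=36 S2=22 S3=7 S4=-6 blocked=[1, 2, 3, 4]
Op 6: conn=-7 S1=36 S2=27 S3=7 S4=-6 blocked=[1, 2, 3, 4]
Op 7: conn=15 S1=36 S2=27 S3=7 S4=-6 blocked=[4]
Op 8: conn=32 S1=36 S2=27 S3=7 S4=-6 blocked=[4]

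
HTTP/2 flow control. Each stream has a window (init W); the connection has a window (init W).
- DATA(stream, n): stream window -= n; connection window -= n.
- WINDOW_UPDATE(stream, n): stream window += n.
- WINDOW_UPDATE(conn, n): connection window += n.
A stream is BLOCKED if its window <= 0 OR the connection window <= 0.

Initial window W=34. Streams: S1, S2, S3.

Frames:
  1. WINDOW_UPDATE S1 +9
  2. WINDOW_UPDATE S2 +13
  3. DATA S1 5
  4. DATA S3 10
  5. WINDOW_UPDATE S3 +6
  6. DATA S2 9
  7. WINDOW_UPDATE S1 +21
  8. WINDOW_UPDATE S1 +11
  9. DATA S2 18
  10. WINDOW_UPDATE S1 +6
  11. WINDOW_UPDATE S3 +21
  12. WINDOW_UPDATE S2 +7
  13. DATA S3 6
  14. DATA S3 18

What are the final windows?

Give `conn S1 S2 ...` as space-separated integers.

Answer: -32 76 27 27

Derivation:
Op 1: conn=34 S1=43 S2=34 S3=34 blocked=[]
Op 2: conn=34 S1=43 S2=47 S3=34 blocked=[]
Op 3: conn=29 S1=38 S2=47 S3=34 blocked=[]
Op 4: conn=19 S1=38 S2=47 S3=24 blocked=[]
Op 5: conn=19 S1=38 S2=47 S3=30 blocked=[]
Op 6: conn=10 S1=38 S2=38 S3=30 blocked=[]
Op 7: conn=10 S1=59 S2=38 S3=30 blocked=[]
Op 8: conn=10 S1=70 S2=38 S3=30 blocked=[]
Op 9: conn=-8 S1=70 S2=20 S3=30 blocked=[1, 2, 3]
Op 10: conn=-8 S1=76 S2=20 S3=30 blocked=[1, 2, 3]
Op 11: conn=-8 S1=76 S2=20 S3=51 blocked=[1, 2, 3]
Op 12: conn=-8 S1=76 S2=27 S3=51 blocked=[1, 2, 3]
Op 13: conn=-14 S1=76 S2=27 S3=45 blocked=[1, 2, 3]
Op 14: conn=-32 S1=76 S2=27 S3=27 blocked=[1, 2, 3]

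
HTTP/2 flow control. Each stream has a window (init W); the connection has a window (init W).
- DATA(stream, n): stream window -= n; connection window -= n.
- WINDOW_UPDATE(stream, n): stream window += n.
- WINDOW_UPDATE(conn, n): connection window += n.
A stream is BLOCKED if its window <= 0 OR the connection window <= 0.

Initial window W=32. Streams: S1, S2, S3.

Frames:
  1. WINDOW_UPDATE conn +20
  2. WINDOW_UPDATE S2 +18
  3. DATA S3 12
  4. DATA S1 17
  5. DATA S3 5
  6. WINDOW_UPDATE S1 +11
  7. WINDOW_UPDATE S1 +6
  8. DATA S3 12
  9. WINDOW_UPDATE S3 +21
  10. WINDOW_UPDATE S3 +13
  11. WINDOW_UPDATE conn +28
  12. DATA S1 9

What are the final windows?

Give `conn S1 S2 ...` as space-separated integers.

Answer: 25 23 50 37

Derivation:
Op 1: conn=52 S1=32 S2=32 S3=32 blocked=[]
Op 2: conn=52 S1=32 S2=50 S3=32 blocked=[]
Op 3: conn=40 S1=32 S2=50 S3=20 blocked=[]
Op 4: conn=23 S1=15 S2=50 S3=20 blocked=[]
Op 5: conn=18 S1=15 S2=50 S3=15 blocked=[]
Op 6: conn=18 S1=26 S2=50 S3=15 blocked=[]
Op 7: conn=18 S1=32 S2=50 S3=15 blocked=[]
Op 8: conn=6 S1=32 S2=50 S3=3 blocked=[]
Op 9: conn=6 S1=32 S2=50 S3=24 blocked=[]
Op 10: conn=6 S1=32 S2=50 S3=37 blocked=[]
Op 11: conn=34 S1=32 S2=50 S3=37 blocked=[]
Op 12: conn=25 S1=23 S2=50 S3=37 blocked=[]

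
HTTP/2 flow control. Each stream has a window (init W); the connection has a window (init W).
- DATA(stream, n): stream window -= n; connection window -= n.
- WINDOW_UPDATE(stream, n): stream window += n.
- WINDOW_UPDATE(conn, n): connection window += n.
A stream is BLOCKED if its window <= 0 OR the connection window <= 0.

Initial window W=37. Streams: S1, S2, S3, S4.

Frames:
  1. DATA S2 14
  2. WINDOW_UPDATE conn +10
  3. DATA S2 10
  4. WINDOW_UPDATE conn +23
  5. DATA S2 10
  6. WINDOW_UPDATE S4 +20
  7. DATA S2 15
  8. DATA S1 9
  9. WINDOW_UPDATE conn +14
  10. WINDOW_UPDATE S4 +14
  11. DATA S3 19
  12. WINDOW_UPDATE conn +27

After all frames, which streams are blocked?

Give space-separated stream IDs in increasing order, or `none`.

Answer: S2

Derivation:
Op 1: conn=23 S1=37 S2=23 S3=37 S4=37 blocked=[]
Op 2: conn=33 S1=37 S2=23 S3=37 S4=37 blocked=[]
Op 3: conn=23 S1=37 S2=13 S3=37 S4=37 blocked=[]
Op 4: conn=46 S1=37 S2=13 S3=37 S4=37 blocked=[]
Op 5: conn=36 S1=37 S2=3 S3=37 S4=37 blocked=[]
Op 6: conn=36 S1=37 S2=3 S3=37 S4=57 blocked=[]
Op 7: conn=21 S1=37 S2=-12 S3=37 S4=57 blocked=[2]
Op 8: conn=12 S1=28 S2=-12 S3=37 S4=57 blocked=[2]
Op 9: conn=26 S1=28 S2=-12 S3=37 S4=57 blocked=[2]
Op 10: conn=26 S1=28 S2=-12 S3=37 S4=71 blocked=[2]
Op 11: conn=7 S1=28 S2=-12 S3=18 S4=71 blocked=[2]
Op 12: conn=34 S1=28 S2=-12 S3=18 S4=71 blocked=[2]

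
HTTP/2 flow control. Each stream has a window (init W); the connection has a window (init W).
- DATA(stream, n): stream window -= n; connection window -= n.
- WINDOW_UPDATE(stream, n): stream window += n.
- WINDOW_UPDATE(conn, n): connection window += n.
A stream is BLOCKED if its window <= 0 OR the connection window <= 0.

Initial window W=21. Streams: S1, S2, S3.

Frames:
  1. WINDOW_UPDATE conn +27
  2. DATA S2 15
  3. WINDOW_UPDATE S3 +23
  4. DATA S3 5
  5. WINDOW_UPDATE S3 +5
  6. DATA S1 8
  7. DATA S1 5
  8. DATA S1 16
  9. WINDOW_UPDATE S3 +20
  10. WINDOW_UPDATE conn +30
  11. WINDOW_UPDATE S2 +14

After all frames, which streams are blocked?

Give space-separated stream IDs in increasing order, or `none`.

Op 1: conn=48 S1=21 S2=21 S3=21 blocked=[]
Op 2: conn=33 S1=21 S2=6 S3=21 blocked=[]
Op 3: conn=33 S1=21 S2=6 S3=44 blocked=[]
Op 4: conn=28 S1=21 S2=6 S3=39 blocked=[]
Op 5: conn=28 S1=21 S2=6 S3=44 blocked=[]
Op 6: conn=20 S1=13 S2=6 S3=44 blocked=[]
Op 7: conn=15 S1=8 S2=6 S3=44 blocked=[]
Op 8: conn=-1 S1=-8 S2=6 S3=44 blocked=[1, 2, 3]
Op 9: conn=-1 S1=-8 S2=6 S3=64 blocked=[1, 2, 3]
Op 10: conn=29 S1=-8 S2=6 S3=64 blocked=[1]
Op 11: conn=29 S1=-8 S2=20 S3=64 blocked=[1]

Answer: S1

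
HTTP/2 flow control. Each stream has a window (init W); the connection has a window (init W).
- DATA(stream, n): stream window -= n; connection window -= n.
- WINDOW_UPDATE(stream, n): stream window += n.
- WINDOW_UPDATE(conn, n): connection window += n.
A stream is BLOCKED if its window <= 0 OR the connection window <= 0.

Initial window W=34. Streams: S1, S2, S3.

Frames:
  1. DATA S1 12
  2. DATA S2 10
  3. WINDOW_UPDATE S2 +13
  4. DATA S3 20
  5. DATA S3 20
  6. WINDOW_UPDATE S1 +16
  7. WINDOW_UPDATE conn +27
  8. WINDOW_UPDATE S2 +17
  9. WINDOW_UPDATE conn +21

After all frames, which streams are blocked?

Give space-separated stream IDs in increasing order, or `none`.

Op 1: conn=22 S1=22 S2=34 S3=34 blocked=[]
Op 2: conn=12 S1=22 S2=24 S3=34 blocked=[]
Op 3: conn=12 S1=22 S2=37 S3=34 blocked=[]
Op 4: conn=-8 S1=22 S2=37 S3=14 blocked=[1, 2, 3]
Op 5: conn=-28 S1=22 S2=37 S3=-6 blocked=[1, 2, 3]
Op 6: conn=-28 S1=38 S2=37 S3=-6 blocked=[1, 2, 3]
Op 7: conn=-1 S1=38 S2=37 S3=-6 blocked=[1, 2, 3]
Op 8: conn=-1 S1=38 S2=54 S3=-6 blocked=[1, 2, 3]
Op 9: conn=20 S1=38 S2=54 S3=-6 blocked=[3]

Answer: S3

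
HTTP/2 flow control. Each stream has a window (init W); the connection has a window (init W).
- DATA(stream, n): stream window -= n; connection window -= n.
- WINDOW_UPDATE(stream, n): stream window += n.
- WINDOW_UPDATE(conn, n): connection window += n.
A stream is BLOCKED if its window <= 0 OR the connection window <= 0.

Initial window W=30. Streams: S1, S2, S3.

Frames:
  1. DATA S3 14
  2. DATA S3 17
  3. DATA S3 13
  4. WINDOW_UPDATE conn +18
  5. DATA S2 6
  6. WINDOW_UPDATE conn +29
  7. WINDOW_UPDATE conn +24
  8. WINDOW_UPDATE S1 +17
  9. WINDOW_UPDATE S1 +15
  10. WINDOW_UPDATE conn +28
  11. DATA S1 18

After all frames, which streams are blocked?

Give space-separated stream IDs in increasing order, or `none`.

Op 1: conn=16 S1=30 S2=30 S3=16 blocked=[]
Op 2: conn=-1 S1=30 S2=30 S3=-1 blocked=[1, 2, 3]
Op 3: conn=-14 S1=30 S2=30 S3=-14 blocked=[1, 2, 3]
Op 4: conn=4 S1=30 S2=30 S3=-14 blocked=[3]
Op 5: conn=-2 S1=30 S2=24 S3=-14 blocked=[1, 2, 3]
Op 6: conn=27 S1=30 S2=24 S3=-14 blocked=[3]
Op 7: conn=51 S1=30 S2=24 S3=-14 blocked=[3]
Op 8: conn=51 S1=47 S2=24 S3=-14 blocked=[3]
Op 9: conn=51 S1=62 S2=24 S3=-14 blocked=[3]
Op 10: conn=79 S1=62 S2=24 S3=-14 blocked=[3]
Op 11: conn=61 S1=44 S2=24 S3=-14 blocked=[3]

Answer: S3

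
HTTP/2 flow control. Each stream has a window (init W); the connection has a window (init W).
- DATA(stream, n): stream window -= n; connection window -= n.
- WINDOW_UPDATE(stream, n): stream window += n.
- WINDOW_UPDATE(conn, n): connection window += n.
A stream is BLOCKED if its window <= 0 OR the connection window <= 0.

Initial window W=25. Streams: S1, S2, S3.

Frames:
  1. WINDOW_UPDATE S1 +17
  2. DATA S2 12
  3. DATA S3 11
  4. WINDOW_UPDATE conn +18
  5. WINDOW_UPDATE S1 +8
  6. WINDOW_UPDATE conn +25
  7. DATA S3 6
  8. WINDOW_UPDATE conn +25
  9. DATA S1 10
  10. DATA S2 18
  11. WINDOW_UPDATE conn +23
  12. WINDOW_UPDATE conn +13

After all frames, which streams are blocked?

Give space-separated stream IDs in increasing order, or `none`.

Op 1: conn=25 S1=42 S2=25 S3=25 blocked=[]
Op 2: conn=13 S1=42 S2=13 S3=25 blocked=[]
Op 3: conn=2 S1=42 S2=13 S3=14 blocked=[]
Op 4: conn=20 S1=42 S2=13 S3=14 blocked=[]
Op 5: conn=20 S1=50 S2=13 S3=14 blocked=[]
Op 6: conn=45 S1=50 S2=13 S3=14 blocked=[]
Op 7: conn=39 S1=50 S2=13 S3=8 blocked=[]
Op 8: conn=64 S1=50 S2=13 S3=8 blocked=[]
Op 9: conn=54 S1=40 S2=13 S3=8 blocked=[]
Op 10: conn=36 S1=40 S2=-5 S3=8 blocked=[2]
Op 11: conn=59 S1=40 S2=-5 S3=8 blocked=[2]
Op 12: conn=72 S1=40 S2=-5 S3=8 blocked=[2]

Answer: S2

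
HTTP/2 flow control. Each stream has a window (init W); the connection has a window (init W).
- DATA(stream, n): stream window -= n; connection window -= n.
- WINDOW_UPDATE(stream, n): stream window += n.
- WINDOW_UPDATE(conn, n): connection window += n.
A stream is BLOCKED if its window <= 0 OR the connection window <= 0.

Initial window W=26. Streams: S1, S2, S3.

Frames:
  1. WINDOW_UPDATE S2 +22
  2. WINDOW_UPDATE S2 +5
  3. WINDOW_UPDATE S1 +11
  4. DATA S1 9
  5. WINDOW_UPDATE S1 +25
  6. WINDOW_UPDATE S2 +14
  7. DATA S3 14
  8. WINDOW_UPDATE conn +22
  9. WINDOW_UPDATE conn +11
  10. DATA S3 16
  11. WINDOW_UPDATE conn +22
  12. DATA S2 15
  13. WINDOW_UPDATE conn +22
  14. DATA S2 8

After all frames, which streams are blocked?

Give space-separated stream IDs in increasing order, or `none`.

Answer: S3

Derivation:
Op 1: conn=26 S1=26 S2=48 S3=26 blocked=[]
Op 2: conn=26 S1=26 S2=53 S3=26 blocked=[]
Op 3: conn=26 S1=37 S2=53 S3=26 blocked=[]
Op 4: conn=17 S1=28 S2=53 S3=26 blocked=[]
Op 5: conn=17 S1=53 S2=53 S3=26 blocked=[]
Op 6: conn=17 S1=53 S2=67 S3=26 blocked=[]
Op 7: conn=3 S1=53 S2=67 S3=12 blocked=[]
Op 8: conn=25 S1=53 S2=67 S3=12 blocked=[]
Op 9: conn=36 S1=53 S2=67 S3=12 blocked=[]
Op 10: conn=20 S1=53 S2=67 S3=-4 blocked=[3]
Op 11: conn=42 S1=53 S2=67 S3=-4 blocked=[3]
Op 12: conn=27 S1=53 S2=52 S3=-4 blocked=[3]
Op 13: conn=49 S1=53 S2=52 S3=-4 blocked=[3]
Op 14: conn=41 S1=53 S2=44 S3=-4 blocked=[3]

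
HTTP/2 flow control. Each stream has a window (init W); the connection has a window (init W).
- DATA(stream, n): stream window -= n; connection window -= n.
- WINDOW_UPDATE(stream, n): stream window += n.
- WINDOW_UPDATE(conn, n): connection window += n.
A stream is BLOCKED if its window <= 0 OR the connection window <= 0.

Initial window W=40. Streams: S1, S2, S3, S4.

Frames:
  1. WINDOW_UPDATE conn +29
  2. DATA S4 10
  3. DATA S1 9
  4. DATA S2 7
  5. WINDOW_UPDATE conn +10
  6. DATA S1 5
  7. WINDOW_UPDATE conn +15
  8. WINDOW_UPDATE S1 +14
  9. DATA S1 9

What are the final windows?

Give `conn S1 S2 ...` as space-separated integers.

Op 1: conn=69 S1=40 S2=40 S3=40 S4=40 blocked=[]
Op 2: conn=59 S1=40 S2=40 S3=40 S4=30 blocked=[]
Op 3: conn=50 S1=31 S2=40 S3=40 S4=30 blocked=[]
Op 4: conn=43 S1=31 S2=33 S3=40 S4=30 blocked=[]
Op 5: conn=53 S1=31 S2=33 S3=40 S4=30 blocked=[]
Op 6: conn=48 S1=26 S2=33 S3=40 S4=30 blocked=[]
Op 7: conn=63 S1=26 S2=33 S3=40 S4=30 blocked=[]
Op 8: conn=63 S1=40 S2=33 S3=40 S4=30 blocked=[]
Op 9: conn=54 S1=31 S2=33 S3=40 S4=30 blocked=[]

Answer: 54 31 33 40 30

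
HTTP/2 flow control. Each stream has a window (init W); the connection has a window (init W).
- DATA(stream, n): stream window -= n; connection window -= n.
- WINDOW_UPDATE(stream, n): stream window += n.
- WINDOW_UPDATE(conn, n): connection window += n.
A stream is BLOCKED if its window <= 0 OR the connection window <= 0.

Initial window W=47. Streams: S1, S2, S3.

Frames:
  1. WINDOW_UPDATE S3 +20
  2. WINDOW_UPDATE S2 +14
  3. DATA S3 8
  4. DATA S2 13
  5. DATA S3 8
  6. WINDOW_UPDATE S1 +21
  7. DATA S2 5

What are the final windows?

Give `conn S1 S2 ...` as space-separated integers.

Op 1: conn=47 S1=47 S2=47 S3=67 blocked=[]
Op 2: conn=47 S1=47 S2=61 S3=67 blocked=[]
Op 3: conn=39 S1=47 S2=61 S3=59 blocked=[]
Op 4: conn=26 S1=47 S2=48 S3=59 blocked=[]
Op 5: conn=18 S1=47 S2=48 S3=51 blocked=[]
Op 6: conn=18 S1=68 S2=48 S3=51 blocked=[]
Op 7: conn=13 S1=68 S2=43 S3=51 blocked=[]

Answer: 13 68 43 51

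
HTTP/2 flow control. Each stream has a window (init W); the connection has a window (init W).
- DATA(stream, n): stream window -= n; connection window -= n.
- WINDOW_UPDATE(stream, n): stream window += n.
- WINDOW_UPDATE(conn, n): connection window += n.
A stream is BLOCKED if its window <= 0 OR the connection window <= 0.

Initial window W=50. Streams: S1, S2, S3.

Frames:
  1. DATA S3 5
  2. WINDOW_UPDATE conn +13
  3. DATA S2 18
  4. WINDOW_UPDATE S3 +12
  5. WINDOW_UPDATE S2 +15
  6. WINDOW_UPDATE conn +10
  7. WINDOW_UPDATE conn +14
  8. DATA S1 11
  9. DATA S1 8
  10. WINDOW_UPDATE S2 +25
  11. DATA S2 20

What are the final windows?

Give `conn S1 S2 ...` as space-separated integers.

Op 1: conn=45 S1=50 S2=50 S3=45 blocked=[]
Op 2: conn=58 S1=50 S2=50 S3=45 blocked=[]
Op 3: conn=40 S1=50 S2=32 S3=45 blocked=[]
Op 4: conn=40 S1=50 S2=32 S3=57 blocked=[]
Op 5: conn=40 S1=50 S2=47 S3=57 blocked=[]
Op 6: conn=50 S1=50 S2=47 S3=57 blocked=[]
Op 7: conn=64 S1=50 S2=47 S3=57 blocked=[]
Op 8: conn=53 S1=39 S2=47 S3=57 blocked=[]
Op 9: conn=45 S1=31 S2=47 S3=57 blocked=[]
Op 10: conn=45 S1=31 S2=72 S3=57 blocked=[]
Op 11: conn=25 S1=31 S2=52 S3=57 blocked=[]

Answer: 25 31 52 57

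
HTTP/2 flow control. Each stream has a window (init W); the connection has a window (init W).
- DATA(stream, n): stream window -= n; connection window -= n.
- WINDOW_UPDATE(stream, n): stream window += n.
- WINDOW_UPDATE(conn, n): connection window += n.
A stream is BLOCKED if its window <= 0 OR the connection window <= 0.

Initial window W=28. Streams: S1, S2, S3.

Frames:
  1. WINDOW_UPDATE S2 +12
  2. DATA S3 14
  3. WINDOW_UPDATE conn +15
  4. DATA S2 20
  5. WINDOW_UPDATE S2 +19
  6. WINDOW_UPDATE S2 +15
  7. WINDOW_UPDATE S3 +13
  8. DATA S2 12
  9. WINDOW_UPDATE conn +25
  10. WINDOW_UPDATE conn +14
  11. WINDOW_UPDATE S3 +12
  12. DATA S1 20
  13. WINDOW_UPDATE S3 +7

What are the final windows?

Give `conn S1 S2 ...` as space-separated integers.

Answer: 16 8 42 46

Derivation:
Op 1: conn=28 S1=28 S2=40 S3=28 blocked=[]
Op 2: conn=14 S1=28 S2=40 S3=14 blocked=[]
Op 3: conn=29 S1=28 S2=40 S3=14 blocked=[]
Op 4: conn=9 S1=28 S2=20 S3=14 blocked=[]
Op 5: conn=9 S1=28 S2=39 S3=14 blocked=[]
Op 6: conn=9 S1=28 S2=54 S3=14 blocked=[]
Op 7: conn=9 S1=28 S2=54 S3=27 blocked=[]
Op 8: conn=-3 S1=28 S2=42 S3=27 blocked=[1, 2, 3]
Op 9: conn=22 S1=28 S2=42 S3=27 blocked=[]
Op 10: conn=36 S1=28 S2=42 S3=27 blocked=[]
Op 11: conn=36 S1=28 S2=42 S3=39 blocked=[]
Op 12: conn=16 S1=8 S2=42 S3=39 blocked=[]
Op 13: conn=16 S1=8 S2=42 S3=46 blocked=[]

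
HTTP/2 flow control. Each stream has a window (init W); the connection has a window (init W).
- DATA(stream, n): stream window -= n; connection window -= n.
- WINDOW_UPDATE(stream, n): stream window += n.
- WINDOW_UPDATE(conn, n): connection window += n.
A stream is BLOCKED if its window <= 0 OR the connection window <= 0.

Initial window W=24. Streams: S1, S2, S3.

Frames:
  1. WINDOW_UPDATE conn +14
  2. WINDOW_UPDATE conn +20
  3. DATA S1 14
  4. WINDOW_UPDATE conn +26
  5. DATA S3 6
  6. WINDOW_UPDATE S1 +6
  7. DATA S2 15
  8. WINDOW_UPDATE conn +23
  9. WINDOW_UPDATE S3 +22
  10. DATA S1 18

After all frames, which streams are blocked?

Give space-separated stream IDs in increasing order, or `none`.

Op 1: conn=38 S1=24 S2=24 S3=24 blocked=[]
Op 2: conn=58 S1=24 S2=24 S3=24 blocked=[]
Op 3: conn=44 S1=10 S2=24 S3=24 blocked=[]
Op 4: conn=70 S1=10 S2=24 S3=24 blocked=[]
Op 5: conn=64 S1=10 S2=24 S3=18 blocked=[]
Op 6: conn=64 S1=16 S2=24 S3=18 blocked=[]
Op 7: conn=49 S1=16 S2=9 S3=18 blocked=[]
Op 8: conn=72 S1=16 S2=9 S3=18 blocked=[]
Op 9: conn=72 S1=16 S2=9 S3=40 blocked=[]
Op 10: conn=54 S1=-2 S2=9 S3=40 blocked=[1]

Answer: S1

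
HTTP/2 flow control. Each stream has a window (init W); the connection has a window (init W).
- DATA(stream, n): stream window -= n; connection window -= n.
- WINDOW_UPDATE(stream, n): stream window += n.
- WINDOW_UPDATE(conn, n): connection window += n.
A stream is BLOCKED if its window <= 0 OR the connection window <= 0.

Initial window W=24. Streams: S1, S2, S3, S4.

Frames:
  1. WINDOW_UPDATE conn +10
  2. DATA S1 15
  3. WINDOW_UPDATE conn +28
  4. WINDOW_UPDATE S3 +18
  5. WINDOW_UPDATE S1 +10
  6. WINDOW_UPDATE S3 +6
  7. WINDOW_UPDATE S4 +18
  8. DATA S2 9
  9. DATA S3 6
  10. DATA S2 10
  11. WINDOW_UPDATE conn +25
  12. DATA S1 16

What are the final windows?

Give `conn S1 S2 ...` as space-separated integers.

Answer: 31 3 5 42 42

Derivation:
Op 1: conn=34 S1=24 S2=24 S3=24 S4=24 blocked=[]
Op 2: conn=19 S1=9 S2=24 S3=24 S4=24 blocked=[]
Op 3: conn=47 S1=9 S2=24 S3=24 S4=24 blocked=[]
Op 4: conn=47 S1=9 S2=24 S3=42 S4=24 blocked=[]
Op 5: conn=47 S1=19 S2=24 S3=42 S4=24 blocked=[]
Op 6: conn=47 S1=19 S2=24 S3=48 S4=24 blocked=[]
Op 7: conn=47 S1=19 S2=24 S3=48 S4=42 blocked=[]
Op 8: conn=38 S1=19 S2=15 S3=48 S4=42 blocked=[]
Op 9: conn=32 S1=19 S2=15 S3=42 S4=42 blocked=[]
Op 10: conn=22 S1=19 S2=5 S3=42 S4=42 blocked=[]
Op 11: conn=47 S1=19 S2=5 S3=42 S4=42 blocked=[]
Op 12: conn=31 S1=3 S2=5 S3=42 S4=42 blocked=[]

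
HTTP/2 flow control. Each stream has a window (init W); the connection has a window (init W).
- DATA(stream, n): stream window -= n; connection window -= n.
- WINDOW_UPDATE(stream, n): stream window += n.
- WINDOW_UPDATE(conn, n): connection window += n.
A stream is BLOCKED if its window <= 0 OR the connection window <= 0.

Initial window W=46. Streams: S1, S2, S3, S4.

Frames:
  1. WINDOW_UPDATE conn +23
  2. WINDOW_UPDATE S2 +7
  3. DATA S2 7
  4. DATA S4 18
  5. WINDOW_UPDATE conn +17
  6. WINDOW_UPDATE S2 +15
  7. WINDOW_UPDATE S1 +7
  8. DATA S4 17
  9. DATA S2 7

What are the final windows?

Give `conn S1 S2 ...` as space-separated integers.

Op 1: conn=69 S1=46 S2=46 S3=46 S4=46 blocked=[]
Op 2: conn=69 S1=46 S2=53 S3=46 S4=46 blocked=[]
Op 3: conn=62 S1=46 S2=46 S3=46 S4=46 blocked=[]
Op 4: conn=44 S1=46 S2=46 S3=46 S4=28 blocked=[]
Op 5: conn=61 S1=46 S2=46 S3=46 S4=28 blocked=[]
Op 6: conn=61 S1=46 S2=61 S3=46 S4=28 blocked=[]
Op 7: conn=61 S1=53 S2=61 S3=46 S4=28 blocked=[]
Op 8: conn=44 S1=53 S2=61 S3=46 S4=11 blocked=[]
Op 9: conn=37 S1=53 S2=54 S3=46 S4=11 blocked=[]

Answer: 37 53 54 46 11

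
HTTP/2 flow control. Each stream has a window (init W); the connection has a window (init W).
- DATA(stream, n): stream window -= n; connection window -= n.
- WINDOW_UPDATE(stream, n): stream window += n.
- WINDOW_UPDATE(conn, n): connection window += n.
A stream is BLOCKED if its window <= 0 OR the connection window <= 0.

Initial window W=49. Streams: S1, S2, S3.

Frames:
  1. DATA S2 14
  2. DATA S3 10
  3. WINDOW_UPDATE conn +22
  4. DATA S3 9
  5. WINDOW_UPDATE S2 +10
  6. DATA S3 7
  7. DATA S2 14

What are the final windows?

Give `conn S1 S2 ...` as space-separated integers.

Op 1: conn=35 S1=49 S2=35 S3=49 blocked=[]
Op 2: conn=25 S1=49 S2=35 S3=39 blocked=[]
Op 3: conn=47 S1=49 S2=35 S3=39 blocked=[]
Op 4: conn=38 S1=49 S2=35 S3=30 blocked=[]
Op 5: conn=38 S1=49 S2=45 S3=30 blocked=[]
Op 6: conn=31 S1=49 S2=45 S3=23 blocked=[]
Op 7: conn=17 S1=49 S2=31 S3=23 blocked=[]

Answer: 17 49 31 23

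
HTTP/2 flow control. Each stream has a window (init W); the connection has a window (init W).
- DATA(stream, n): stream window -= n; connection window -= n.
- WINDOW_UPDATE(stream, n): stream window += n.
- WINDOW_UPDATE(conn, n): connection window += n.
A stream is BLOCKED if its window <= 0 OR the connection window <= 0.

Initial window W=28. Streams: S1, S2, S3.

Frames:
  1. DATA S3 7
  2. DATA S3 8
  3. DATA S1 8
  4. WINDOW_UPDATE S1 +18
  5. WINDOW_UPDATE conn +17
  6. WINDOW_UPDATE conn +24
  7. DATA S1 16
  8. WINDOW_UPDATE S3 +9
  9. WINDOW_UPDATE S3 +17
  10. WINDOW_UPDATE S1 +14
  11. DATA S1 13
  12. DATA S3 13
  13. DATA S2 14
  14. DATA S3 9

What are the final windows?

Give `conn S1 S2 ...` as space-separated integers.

Answer: -19 23 14 17

Derivation:
Op 1: conn=21 S1=28 S2=28 S3=21 blocked=[]
Op 2: conn=13 S1=28 S2=28 S3=13 blocked=[]
Op 3: conn=5 S1=20 S2=28 S3=13 blocked=[]
Op 4: conn=5 S1=38 S2=28 S3=13 blocked=[]
Op 5: conn=22 S1=38 S2=28 S3=13 blocked=[]
Op 6: conn=46 S1=38 S2=28 S3=13 blocked=[]
Op 7: conn=30 S1=22 S2=28 S3=13 blocked=[]
Op 8: conn=30 S1=22 S2=28 S3=22 blocked=[]
Op 9: conn=30 S1=22 S2=28 S3=39 blocked=[]
Op 10: conn=30 S1=36 S2=28 S3=39 blocked=[]
Op 11: conn=17 S1=23 S2=28 S3=39 blocked=[]
Op 12: conn=4 S1=23 S2=28 S3=26 blocked=[]
Op 13: conn=-10 S1=23 S2=14 S3=26 blocked=[1, 2, 3]
Op 14: conn=-19 S1=23 S2=14 S3=17 blocked=[1, 2, 3]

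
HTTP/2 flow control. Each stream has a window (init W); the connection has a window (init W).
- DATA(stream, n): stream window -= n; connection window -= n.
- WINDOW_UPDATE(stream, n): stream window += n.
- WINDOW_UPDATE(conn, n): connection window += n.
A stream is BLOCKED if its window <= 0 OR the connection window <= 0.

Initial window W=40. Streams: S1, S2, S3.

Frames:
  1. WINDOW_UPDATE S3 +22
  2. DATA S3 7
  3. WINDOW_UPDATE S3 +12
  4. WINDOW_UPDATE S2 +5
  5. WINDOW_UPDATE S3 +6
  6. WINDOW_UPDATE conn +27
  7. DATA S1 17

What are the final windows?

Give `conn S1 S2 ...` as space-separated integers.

Answer: 43 23 45 73

Derivation:
Op 1: conn=40 S1=40 S2=40 S3=62 blocked=[]
Op 2: conn=33 S1=40 S2=40 S3=55 blocked=[]
Op 3: conn=33 S1=40 S2=40 S3=67 blocked=[]
Op 4: conn=33 S1=40 S2=45 S3=67 blocked=[]
Op 5: conn=33 S1=40 S2=45 S3=73 blocked=[]
Op 6: conn=60 S1=40 S2=45 S3=73 blocked=[]
Op 7: conn=43 S1=23 S2=45 S3=73 blocked=[]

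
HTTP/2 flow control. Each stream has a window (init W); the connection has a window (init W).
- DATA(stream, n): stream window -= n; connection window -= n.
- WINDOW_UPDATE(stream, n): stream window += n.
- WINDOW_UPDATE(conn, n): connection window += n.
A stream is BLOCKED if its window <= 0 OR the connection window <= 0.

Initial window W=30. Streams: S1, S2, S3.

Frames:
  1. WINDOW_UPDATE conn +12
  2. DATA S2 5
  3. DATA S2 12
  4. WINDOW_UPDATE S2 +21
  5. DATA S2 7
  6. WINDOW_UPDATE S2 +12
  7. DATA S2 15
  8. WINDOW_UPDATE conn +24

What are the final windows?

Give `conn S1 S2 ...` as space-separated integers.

Answer: 27 30 24 30

Derivation:
Op 1: conn=42 S1=30 S2=30 S3=30 blocked=[]
Op 2: conn=37 S1=30 S2=25 S3=30 blocked=[]
Op 3: conn=25 S1=30 S2=13 S3=30 blocked=[]
Op 4: conn=25 S1=30 S2=34 S3=30 blocked=[]
Op 5: conn=18 S1=30 S2=27 S3=30 blocked=[]
Op 6: conn=18 S1=30 S2=39 S3=30 blocked=[]
Op 7: conn=3 S1=30 S2=24 S3=30 blocked=[]
Op 8: conn=27 S1=30 S2=24 S3=30 blocked=[]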